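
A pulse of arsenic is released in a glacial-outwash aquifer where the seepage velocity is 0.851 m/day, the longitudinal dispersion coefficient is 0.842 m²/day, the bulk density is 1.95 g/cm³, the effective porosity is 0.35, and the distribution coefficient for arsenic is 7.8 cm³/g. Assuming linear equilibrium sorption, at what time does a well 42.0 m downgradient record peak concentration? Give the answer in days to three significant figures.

Retardation factor R = 1 + ρ_b·K_d/n = 1 + 1.95 × 7.8/0.35 = 44.46.
Sorption retards both mechanisms: v_R = v/R = 0.01914 m/day, D_R = D/R = 0.01894 m²/day.
Peak time from v_R²t² + 2D_R t − x² = 0: t = (√(D_R² + v_R²x²) − D_R)/v_R².
√(D_R² + v_R²x²) = √(0.01894² + 0.01914² × 42.0²) = 0.8041; v_R² = 0.0003663.
t = (0.8041 − 0.01894)/0.0003663 = 2140 days.

2140 days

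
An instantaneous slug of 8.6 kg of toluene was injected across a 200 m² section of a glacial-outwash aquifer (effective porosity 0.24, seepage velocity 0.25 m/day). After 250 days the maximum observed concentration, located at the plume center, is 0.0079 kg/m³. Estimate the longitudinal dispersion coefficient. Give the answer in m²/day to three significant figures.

0.164 m²/day

At the plume center C_max = M/(n_e·A·√(4πDt)), so D = M²/(4πt·(n_e·A·C_max)²).
n_e·A·C_max = 0.24 × 200 × 0.0079 = 0.3792 kg/m.
D = 8.6²/(4π × 250 × 0.3792²) = 0.164 m²/day.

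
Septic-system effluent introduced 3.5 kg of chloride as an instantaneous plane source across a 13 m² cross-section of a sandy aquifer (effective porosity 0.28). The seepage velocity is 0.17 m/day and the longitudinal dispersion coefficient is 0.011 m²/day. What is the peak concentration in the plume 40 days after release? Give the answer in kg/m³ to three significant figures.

0.409 kg/m³

The peak of an instantaneous 1D plume sits at x = vt; there the Gaussian factor is 1 and C_max = M/(n_e·A·√(4πDt)), where n_e·A is the pore area the mass is dissolved in.
√(4πDt) = √(4π × 0.011 × 40) = 2.351 m, so C_max = 3.5/(0.28 × 13 × 2.351) = 0.409 kg/m³.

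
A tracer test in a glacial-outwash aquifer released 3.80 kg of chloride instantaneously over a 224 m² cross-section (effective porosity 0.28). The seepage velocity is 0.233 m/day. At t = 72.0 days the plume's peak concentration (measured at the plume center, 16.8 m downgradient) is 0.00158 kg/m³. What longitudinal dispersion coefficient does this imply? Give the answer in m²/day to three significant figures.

1.63 m²/day

At the plume center C_max = M/(n_e·A·√(4πDt)), so D = M²/(4πt·(n_e·A·C_max)²).
n_e·A·C_max = 0.28 × 224 × 0.00158 = 0.09910 kg/m.
D = 3.80²/(4π × 72.0 × 0.09910²) = 1.63 m²/day.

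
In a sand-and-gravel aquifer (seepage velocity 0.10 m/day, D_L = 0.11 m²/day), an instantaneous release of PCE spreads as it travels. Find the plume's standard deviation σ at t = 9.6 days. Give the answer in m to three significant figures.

Dispersive spreading gives a Gaussian with σ² = 2Dt; advection only shifts the center.
σ = √(2 × 0.11 × 9.6) = 1.45 m.

1.45 m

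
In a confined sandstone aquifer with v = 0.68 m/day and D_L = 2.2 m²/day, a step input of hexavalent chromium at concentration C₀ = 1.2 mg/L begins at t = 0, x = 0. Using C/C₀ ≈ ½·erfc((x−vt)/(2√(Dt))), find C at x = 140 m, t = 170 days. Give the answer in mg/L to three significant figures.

For a continuous step input, C/C₀ ≈ ½·erfc((x−vt)/(2√(Dt))).
vt = 0.68 × 170 = 115.6 m and 2√(Dt) = 2√(2.2 × 170) = 38.68 m.
Argument (x−vt)/(2√(Dt)) = (140 − 115.6)/38.68 = 0.6308; ½·erfc(0.6308) = 0.1862.
C = 1.2 × 0.1862 = 0.223 mg/L.

0.223 mg/L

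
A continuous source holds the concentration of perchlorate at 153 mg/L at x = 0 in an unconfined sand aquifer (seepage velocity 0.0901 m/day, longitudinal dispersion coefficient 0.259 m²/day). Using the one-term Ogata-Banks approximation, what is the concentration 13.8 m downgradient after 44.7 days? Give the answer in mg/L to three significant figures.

For a continuous step input, C/C₀ ≈ ½·erfc((x−vt)/(2√(Dt))).
vt = 0.0901 × 44.7 = 4.02747 m and 2√(Dt) = 2√(0.259 × 44.7) = 6.805 m.
Argument (x−vt)/(2√(Dt)) = (13.8 − 4.02747)/6.805 = 1.436; ½·erfc(1.436) = 0.02114.
C = 153 × 0.02114 = 3.23 mg/L.

3.23 mg/L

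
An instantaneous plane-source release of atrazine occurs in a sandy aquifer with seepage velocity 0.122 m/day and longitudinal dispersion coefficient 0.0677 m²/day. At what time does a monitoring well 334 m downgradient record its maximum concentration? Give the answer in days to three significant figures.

For the 1D instantaneous-source solution, setting ∂C/∂t = 0 at fixed x gives v²t² + 2Dt − x² = 0, so t = (√(D² + v²x²) − D)/v².
√(D² + v²x²) = √(0.0677² + 0.122² × 334²) = 40.75; v² = 0.014884.
t = (40.75 − 0.0677)/0.014884 = 2730 days (vs. the pure-advection estimate x/v = 2740 d).

2730 days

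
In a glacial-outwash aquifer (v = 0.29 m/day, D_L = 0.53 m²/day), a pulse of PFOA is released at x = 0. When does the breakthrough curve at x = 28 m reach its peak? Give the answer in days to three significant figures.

For the 1D instantaneous-source solution, setting ∂C/∂t = 0 at fixed x gives v²t² + 2Dt − x² = 0, so t = (√(D² + v²x²) − D)/v².
√(D² + v²x²) = √(0.53² + 0.29² × 28²) = 8.137; v² = 0.0841.
t = (8.137 − 0.53)/0.0841 = 90.5 days (vs. the pure-advection estimate x/v = 96.6 d).

90.5 days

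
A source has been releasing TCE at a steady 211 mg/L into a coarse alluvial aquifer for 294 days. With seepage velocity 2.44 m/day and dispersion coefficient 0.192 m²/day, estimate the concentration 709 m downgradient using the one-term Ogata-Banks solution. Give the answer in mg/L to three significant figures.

165 mg/L

For a continuous step input, C/C₀ ≈ ½·erfc((x−vt)/(2√(Dt))).
vt = 2.44 × 294 = 717.36 m and 2√(Dt) = 2√(0.192 × 294) = 15.03 m.
Argument (x−vt)/(2√(Dt)) = (709 − 717.36)/15.03 = -0.5562; ½·erfc(-0.5562) = 0.7842.
C = 211 × 0.7842 = 165 mg/L.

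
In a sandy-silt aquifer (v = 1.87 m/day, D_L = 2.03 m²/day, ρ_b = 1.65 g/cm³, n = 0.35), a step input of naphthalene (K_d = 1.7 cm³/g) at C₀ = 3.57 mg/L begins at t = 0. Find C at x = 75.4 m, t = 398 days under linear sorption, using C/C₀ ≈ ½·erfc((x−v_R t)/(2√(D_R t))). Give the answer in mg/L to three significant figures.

2.51 mg/L

Retardation factor R = 1 + ρ_b·K_d/n = 1 + 1.65 × 1.7/0.35 = 9.014.
Sorption retards both mechanisms: v_R = v/R = 0.2075 m/day, D_R = D/R = 0.2252 m²/day.
v_R·t = 0.2075 × 398 = 82.585 m; 2√(D_R t) = 18.93 m; argument = (75.4 − 82.585)/18.93 = -0.3796.
C = C₀ × ½·erfc(-0.3796) = 3.57 × 0.7043 = 2.51 mg/L.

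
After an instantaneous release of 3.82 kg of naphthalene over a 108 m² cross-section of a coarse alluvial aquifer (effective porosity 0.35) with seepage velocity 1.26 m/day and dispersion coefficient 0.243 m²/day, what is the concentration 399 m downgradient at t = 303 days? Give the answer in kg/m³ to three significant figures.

For an instantaneous plane source, C(x,t) = M/(n_e·A·√(4πDt)) · exp(−(x−vt)²/(4Dt)), with n_e·A the pore (flow) area.
Plume center vt = 1.26 × 303 = 381.78 m, so the well at 399 m is 17.22 m downgradient of the peak.
√(4πDt) = 30.42 m, giving peak height M/(n_e·A·√(4πDt)) = 3.82/(0.35 × 108 × 30.42) = 0.003322 kg/m³.
(x−vt)²/(4Dt) = (17.22)²/(4 × 0.243 × 303) = 1.007; exp(−1.007) = 0.3653.
C = 0.003322 × 0.3653 = 0.00121 kg/m³.

0.00121 kg/m³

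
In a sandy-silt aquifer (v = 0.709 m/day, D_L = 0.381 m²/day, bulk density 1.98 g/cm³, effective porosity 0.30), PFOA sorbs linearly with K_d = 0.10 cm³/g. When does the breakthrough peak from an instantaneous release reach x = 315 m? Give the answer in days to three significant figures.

736 days

Retardation factor R = 1 + ρ_b·K_d/n = 1 + 1.98 × 0.10/0.30 = 1.660.
Sorption retards both mechanisms: v_R = v/R = 0.4271 m/day, D_R = D/R = 0.2295 m²/day.
Peak time from v_R²t² + 2D_R t − x² = 0: t = (√(D_R² + v_R²x²) − D_R)/v_R².
√(D_R² + v_R²x²) = √(0.2295² + 0.4271² × 315²) = 134.5; v_R² = 0.1824.
t = (134.5 − 0.2295)/0.1824 = 736 days.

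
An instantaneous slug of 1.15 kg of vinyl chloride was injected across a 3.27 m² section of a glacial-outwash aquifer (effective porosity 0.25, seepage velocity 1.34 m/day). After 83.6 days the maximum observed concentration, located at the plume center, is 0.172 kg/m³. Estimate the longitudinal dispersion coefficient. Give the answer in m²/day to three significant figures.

0.0637 m²/day

At the plume center C_max = M/(n_e·A·√(4πDt)), so D = M²/(4πt·(n_e·A·C_max)²).
n_e·A·C_max = 0.25 × 3.27 × 0.172 = 0.1406 kg/m.
D = 1.15²/(4π × 83.6 × 0.1406²) = 0.0637 m²/day.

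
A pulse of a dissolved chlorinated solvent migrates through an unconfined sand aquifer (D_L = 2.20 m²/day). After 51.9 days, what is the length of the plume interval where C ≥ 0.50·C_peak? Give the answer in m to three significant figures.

35.6 m

The plume is Gaussian with σ = √(2Dt) = √(2 × 2.20 × 51.9) = 15.11 m.
C/C_peak = exp(−Δx²/(2σ²)) = 0.50 ⇒ Δx = σ·√(−2 ln 0.50) = 15.11 × 1.177 = 17.78 m.
Width = 2Δx = 35.6 m.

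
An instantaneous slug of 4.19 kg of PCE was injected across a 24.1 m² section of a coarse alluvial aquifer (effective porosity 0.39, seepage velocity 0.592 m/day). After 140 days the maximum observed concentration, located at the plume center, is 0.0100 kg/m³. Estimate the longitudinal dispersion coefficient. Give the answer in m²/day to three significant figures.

At the plume center C_max = M/(n_e·A·√(4πDt)), so D = M²/(4πt·(n_e·A·C_max)²).
n_e·A·C_max = 0.39 × 24.1 × 0.0100 = 0.09399 kg/m.
D = 4.19²/(4π × 140 × 0.09399²) = 1.13 m²/day.

1.13 m²/day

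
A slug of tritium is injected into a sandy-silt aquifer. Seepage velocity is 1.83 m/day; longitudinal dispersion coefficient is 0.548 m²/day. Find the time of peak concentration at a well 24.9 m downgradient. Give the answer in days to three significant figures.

13.4 days

For the 1D instantaneous-source solution, setting ∂C/∂t = 0 at fixed x gives v²t² + 2Dt − x² = 0, so t = (√(D² + v²x²) − D)/v².
√(D² + v²x²) = √(0.548² + 1.83² × 24.9²) = 45.57; v² = 3.3489.
t = (45.57 − 0.548)/3.3489 = 13.4 days (vs. the pure-advection estimate x/v = 13.6 d).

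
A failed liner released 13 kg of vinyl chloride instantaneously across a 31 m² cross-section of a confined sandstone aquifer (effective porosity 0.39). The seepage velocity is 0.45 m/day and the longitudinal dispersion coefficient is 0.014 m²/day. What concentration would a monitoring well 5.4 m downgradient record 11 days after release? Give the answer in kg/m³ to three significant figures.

0.556 kg/m³

For an instantaneous plane source, C(x,t) = M/(n_e·A·√(4πDt)) · exp(−(x−vt)²/(4Dt)), with n_e·A the pore (flow) area.
Plume center vt = 0.45 × 11 = 4.95 m, so the well at 5.4 m is 0.45 m downgradient of the peak.
√(4πDt) = 1.391 m, giving peak height M/(n_e·A·√(4πDt)) = 13/(0.39 × 31 × 1.391) = 0.7730 kg/m³.
(x−vt)²/(4Dt) = (0.45)²/(4 × 0.014 × 11) = 0.3287; exp(−0.3287) = 0.7199.
C = 0.7730 × 0.7199 = 0.556 kg/m³.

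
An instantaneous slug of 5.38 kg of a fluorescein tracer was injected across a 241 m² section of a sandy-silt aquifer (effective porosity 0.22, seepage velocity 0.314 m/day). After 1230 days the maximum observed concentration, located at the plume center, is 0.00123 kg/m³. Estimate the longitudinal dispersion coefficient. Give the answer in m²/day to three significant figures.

0.440 m²/day

At the plume center C_max = M/(n_e·A·√(4πDt)), so D = M²/(4πt·(n_e·A·C_max)²).
n_e·A·C_max = 0.22 × 241 × 0.00123 = 0.06521 kg/m.
D = 5.38²/(4π × 1230 × 0.06521²) = 0.440 m²/day.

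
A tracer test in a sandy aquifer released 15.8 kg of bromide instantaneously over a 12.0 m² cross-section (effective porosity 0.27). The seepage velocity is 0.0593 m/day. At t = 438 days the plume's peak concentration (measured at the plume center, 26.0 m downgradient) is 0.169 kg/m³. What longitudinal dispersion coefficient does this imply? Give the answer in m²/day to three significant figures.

At the plume center C_max = M/(n_e·A·√(4πDt)), so D = M²/(4πt·(n_e·A·C_max)²).
n_e·A·C_max = 0.27 × 12.0 × 0.169 = 0.5476 kg/m.
D = 15.8²/(4π × 438 × 0.5476²) = 0.151 m²/day.

0.151 m²/day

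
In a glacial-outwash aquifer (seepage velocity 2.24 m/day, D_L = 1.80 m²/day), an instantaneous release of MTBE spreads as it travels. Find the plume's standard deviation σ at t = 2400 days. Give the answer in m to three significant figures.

Dispersive spreading gives a Gaussian with σ² = 2Dt; advection only shifts the center.
σ = √(2 × 1.80 × 2400) = 93.0 m.

93.0 m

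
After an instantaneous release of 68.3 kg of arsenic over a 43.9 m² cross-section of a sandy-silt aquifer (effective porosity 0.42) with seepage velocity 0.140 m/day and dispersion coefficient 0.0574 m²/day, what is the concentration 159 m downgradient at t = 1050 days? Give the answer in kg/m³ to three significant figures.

0.0741 kg/m³

For an instantaneous plane source, C(x,t) = M/(n_e·A·√(4πDt)) · exp(−(x−vt)²/(4Dt)), with n_e·A the pore (flow) area.
Plume center vt = 0.140 × 1050 = 147 m, so the well at 159 m is 12 m downgradient of the peak.
√(4πDt) = 27.52 m, giving peak height M/(n_e·A·√(4πDt)) = 68.3/(0.42 × 43.9 × 27.52) = 0.1346 kg/m³.
(x−vt)²/(4Dt) = (12)²/(4 × 0.0574 × 1050) = 0.5973; exp(−0.5973) = 0.5503.
C = 0.1346 × 0.5503 = 0.0741 kg/m³.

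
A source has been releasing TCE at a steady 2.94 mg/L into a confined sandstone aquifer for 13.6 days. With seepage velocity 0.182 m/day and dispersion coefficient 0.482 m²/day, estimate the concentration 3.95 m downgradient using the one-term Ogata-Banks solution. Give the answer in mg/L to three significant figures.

For a continuous step input, C/C₀ ≈ ½·erfc((x−vt)/(2√(Dt))).
vt = 0.182 × 13.6 = 2.4752 m and 2√(Dt) = 2√(0.482 × 13.6) = 5.121 m.
Argument (x−vt)/(2√(Dt)) = (3.95 − 2.4752)/5.121 = 0.2880; ½·erfc(0.2880) = 0.3419.
C = 2.94 × 0.3419 = 1.01 mg/L.

1.01 mg/L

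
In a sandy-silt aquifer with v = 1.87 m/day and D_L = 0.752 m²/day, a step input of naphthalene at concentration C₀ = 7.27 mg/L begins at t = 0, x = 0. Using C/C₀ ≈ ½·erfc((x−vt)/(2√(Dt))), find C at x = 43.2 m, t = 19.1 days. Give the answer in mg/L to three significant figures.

0.591 mg/L

For a continuous step input, C/C₀ ≈ ½·erfc((x−vt)/(2√(Dt))).
vt = 1.87 × 19.1 = 35.717 m and 2√(Dt) = 2√(0.752 × 19.1) = 7.580 m.
Argument (x−vt)/(2√(Dt)) = (43.2 − 35.717)/7.580 = 0.9872; ½·erfc(0.9872) = 0.08134.
C = 7.27 × 0.08134 = 0.591 mg/L.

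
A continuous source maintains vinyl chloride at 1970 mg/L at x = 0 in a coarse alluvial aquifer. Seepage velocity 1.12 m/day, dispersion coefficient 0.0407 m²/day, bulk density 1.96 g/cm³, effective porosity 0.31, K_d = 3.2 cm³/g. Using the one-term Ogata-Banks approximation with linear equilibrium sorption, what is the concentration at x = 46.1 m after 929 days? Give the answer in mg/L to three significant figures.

Retardation factor R = 1 + ρ_b·K_d/n = 1 + 1.96 × 3.2/0.31 = 21.23.
Sorption retards both mechanisms: v_R = v/R = 0.05276 m/day, D_R = D/R = 0.001917 m²/day.
v_R·t = 0.05276 × 929 = 49.01404 m; 2√(D_R t) = 2.669 m; argument = (46.1 − 49.01404)/2.669 = -1.092.
C = C₀ × ½·erfc(-1.092) = 1970 × 0.9387 = 1850 mg/L.

1850 mg/L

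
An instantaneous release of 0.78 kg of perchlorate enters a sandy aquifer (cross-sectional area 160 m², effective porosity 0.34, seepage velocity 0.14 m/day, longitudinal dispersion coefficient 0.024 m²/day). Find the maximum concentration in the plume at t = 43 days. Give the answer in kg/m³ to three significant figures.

The peak of an instantaneous 1D plume sits at x = vt; there the Gaussian factor is 1 and C_max = M/(n_e·A·√(4πDt)), where n_e·A is the pore area the mass is dissolved in.
√(4πDt) = √(4π × 0.024 × 43) = 3.601 m, so C_max = 0.78/(0.34 × 160 × 3.601) = 0.00398 kg/m³.

0.00398 kg/m³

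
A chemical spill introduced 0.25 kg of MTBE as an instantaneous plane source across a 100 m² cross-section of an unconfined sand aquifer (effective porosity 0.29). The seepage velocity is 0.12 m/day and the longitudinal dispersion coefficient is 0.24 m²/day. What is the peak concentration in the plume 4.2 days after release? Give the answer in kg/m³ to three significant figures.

0.00242 kg/m³

The peak of an instantaneous 1D plume sits at x = vt; there the Gaussian factor is 1 and C_max = M/(n_e·A·√(4πDt)), where n_e·A is the pore area the mass is dissolved in.
√(4πDt) = √(4π × 0.24 × 4.2) = 3.559 m, so C_max = 0.25/(0.29 × 100 × 3.559) = 0.00242 kg/m³.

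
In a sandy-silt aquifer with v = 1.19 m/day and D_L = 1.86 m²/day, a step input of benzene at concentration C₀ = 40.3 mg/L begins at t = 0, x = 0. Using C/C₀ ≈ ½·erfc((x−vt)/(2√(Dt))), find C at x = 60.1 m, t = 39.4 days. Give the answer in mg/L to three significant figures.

For a continuous step input, C/C₀ ≈ ½·erfc((x−vt)/(2√(Dt))).
vt = 1.19 × 39.4 = 46.886 m and 2√(Dt) = 2√(1.86 × 39.4) = 17.12 m.
Argument (x−vt)/(2√(Dt)) = (60.1 − 46.886)/17.12 = 0.7718; ½·erfc(0.7718) = 0.1375.
C = 40.3 × 0.1375 = 5.54 mg/L.

5.54 mg/L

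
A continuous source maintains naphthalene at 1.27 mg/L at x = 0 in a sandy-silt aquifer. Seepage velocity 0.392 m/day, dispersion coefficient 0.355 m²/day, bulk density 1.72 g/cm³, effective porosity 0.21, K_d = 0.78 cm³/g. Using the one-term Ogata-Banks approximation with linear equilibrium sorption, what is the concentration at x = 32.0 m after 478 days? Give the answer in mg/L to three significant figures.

Retardation factor R = 1 + ρ_b·K_d/n = 1 + 1.72 × 0.78/0.21 = 7.389.
Sorption retards both mechanisms: v_R = v/R = 0.05305 m/day, D_R = D/R = 0.04804 m²/day.
v_R·t = 0.05305 × 478 = 25.3579 m; 2√(D_R t) = 9.584 m; argument = (32.0 − 25.3579)/9.584 = 0.6930.
C = C₀ × ½·erfc(0.6930) = 1.27 × 0.1635 = 0.208 mg/L.

0.208 mg/L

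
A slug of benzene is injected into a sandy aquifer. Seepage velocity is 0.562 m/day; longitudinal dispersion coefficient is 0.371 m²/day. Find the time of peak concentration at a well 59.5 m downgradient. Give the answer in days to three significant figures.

105 days

For the 1D instantaneous-source solution, setting ∂C/∂t = 0 at fixed x gives v²t² + 2Dt − x² = 0, so t = (√(D² + v²x²) − D)/v².
√(D² + v²x²) = √(0.371² + 0.562² × 59.5²) = 33.44; v² = 0.315844.
t = (33.44 − 0.371)/0.315844 = 105 days (vs. the pure-advection estimate x/v = 106 d).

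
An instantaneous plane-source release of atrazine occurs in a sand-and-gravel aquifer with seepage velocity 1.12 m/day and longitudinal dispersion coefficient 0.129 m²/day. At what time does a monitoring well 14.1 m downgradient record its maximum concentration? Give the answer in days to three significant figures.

12.5 days

For the 1D instantaneous-source solution, setting ∂C/∂t = 0 at fixed x gives v²t² + 2Dt − x² = 0, so t = (√(D² + v²x²) − D)/v².
√(D² + v²x²) = √(0.129² + 1.12² × 14.1²) = 15.79; v² = 1.2544.
t = (15.79 − 0.129)/1.2544 = 12.5 days (vs. the pure-advection estimate x/v = 12.6 d).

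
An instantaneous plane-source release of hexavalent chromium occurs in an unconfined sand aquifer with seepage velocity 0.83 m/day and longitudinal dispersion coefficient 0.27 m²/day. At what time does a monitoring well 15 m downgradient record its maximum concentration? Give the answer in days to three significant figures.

For the 1D instantaneous-source solution, setting ∂C/∂t = 0 at fixed x gives v²t² + 2Dt − x² = 0, so t = (√(D² + v²x²) − D)/v².
√(D² + v²x²) = √(0.27² + 0.83² × 15²) = 12.45; v² = 0.6889.
t = (12.45 − 0.27)/0.6889 = 17.7 days (vs. the pure-advection estimate x/v = 18.1 d).

17.7 days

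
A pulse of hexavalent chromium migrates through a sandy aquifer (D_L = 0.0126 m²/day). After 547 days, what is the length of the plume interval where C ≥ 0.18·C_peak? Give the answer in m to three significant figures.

The plume is Gaussian with σ = √(2Dt) = √(2 × 0.0126 × 547) = 3.713 m.
C/C_peak = exp(−Δx²/(2σ²)) = 0.18 ⇒ Δx = σ·√(−2 ln 0.18) = 3.713 × 1.852 = 6.876 m.
Width = 2Δx = 13.8 m.

13.8 m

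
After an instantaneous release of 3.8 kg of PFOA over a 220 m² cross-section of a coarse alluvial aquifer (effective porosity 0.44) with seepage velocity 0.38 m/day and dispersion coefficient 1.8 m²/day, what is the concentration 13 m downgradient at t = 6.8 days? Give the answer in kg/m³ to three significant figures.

0.000345 kg/m³

For an instantaneous plane source, C(x,t) = M/(n_e·A·√(4πDt)) · exp(−(x−vt)²/(4Dt)), with n_e·A the pore (flow) area.
Plume center vt = 0.38 × 6.8 = 2.584 m, so the well at 13 m is 10.416 m downgradient of the peak.
√(4πDt) = 12.40 m, giving peak height M/(n_e·A·√(4πDt)) = 3.8/(0.44 × 220 × 12.40) = 0.003166 kg/m³.
(x−vt)²/(4Dt) = (10.416)²/(4 × 1.8 × 6.8) = 2.216; exp(−2.216) = 0.1090.
C = 0.003166 × 0.1090 = 0.000345 kg/m³.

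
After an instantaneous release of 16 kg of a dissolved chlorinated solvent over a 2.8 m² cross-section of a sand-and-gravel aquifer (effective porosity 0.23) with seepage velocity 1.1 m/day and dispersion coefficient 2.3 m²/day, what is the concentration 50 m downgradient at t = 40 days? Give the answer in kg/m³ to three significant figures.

0.663 kg/m³

For an instantaneous plane source, C(x,t) = M/(n_e·A·√(4πDt)) · exp(−(x−vt)²/(4Dt)), with n_e·A the pore (flow) area.
Plume center vt = 1.1 × 40 = 44 m, so the well at 50 m is 6 m downgradient of the peak.
√(4πDt) = 34.00 m, giving peak height M/(n_e·A·√(4πDt)) = 16/(0.23 × 2.8 × 34.00) = 0.7307 kg/m³.
(x−vt)²/(4Dt) = (6)²/(4 × 2.3 × 40) = 0.09783; exp(−0.09783) = 0.9068.
C = 0.7307 × 0.9068 = 0.663 kg/m³.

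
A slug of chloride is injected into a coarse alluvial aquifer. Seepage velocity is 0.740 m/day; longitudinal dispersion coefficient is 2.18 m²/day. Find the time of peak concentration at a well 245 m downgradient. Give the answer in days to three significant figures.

327 days

For the 1D instantaneous-source solution, setting ∂C/∂t = 0 at fixed x gives v²t² + 2Dt − x² = 0, so t = (√(D² + v²x²) − D)/v².
√(D² + v²x²) = √(2.18² + 0.740² × 245²) = 181.3; v² = 0.5476.
t = (181.3 − 2.18)/0.5476 = 327 days (vs. the pure-advection estimate x/v = 331 d).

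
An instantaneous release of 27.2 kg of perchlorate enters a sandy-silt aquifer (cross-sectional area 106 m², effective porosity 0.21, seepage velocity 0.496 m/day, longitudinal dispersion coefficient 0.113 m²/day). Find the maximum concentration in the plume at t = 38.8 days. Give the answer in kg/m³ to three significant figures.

0.165 kg/m³

The peak of an instantaneous 1D plume sits at x = vt; there the Gaussian factor is 1 and C_max = M/(n_e·A·√(4πDt)), where n_e·A is the pore area the mass is dissolved in.
√(4πDt) = √(4π × 0.113 × 38.8) = 7.423 m, so C_max = 27.2/(0.21 × 106 × 7.423) = 0.165 kg/m³.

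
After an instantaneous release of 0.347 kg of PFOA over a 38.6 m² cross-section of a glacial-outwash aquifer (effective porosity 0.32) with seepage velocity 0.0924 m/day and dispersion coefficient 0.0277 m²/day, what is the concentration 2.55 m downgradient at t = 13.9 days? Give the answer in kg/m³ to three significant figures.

For an instantaneous plane source, C(x,t) = M/(n_e·A·√(4πDt)) · exp(−(x−vt)²/(4Dt)), with n_e·A the pore (flow) area.
Plume center vt = 0.0924 × 13.9 = 1.28436 m, so the well at 2.55 m is 1.26564 m downgradient of the peak.
√(4πDt) = 2.200 m, giving peak height M/(n_e·A·√(4πDt)) = 0.347/(0.32 × 38.6 × 2.200) = 0.01277 kg/m³.
(x−vt)²/(4Dt) = (1.26564)²/(4 × 0.0277 × 13.9) = 1.040; exp(−1.040) = 0.3535.
C = 0.01277 × 0.3535 = 0.00451 kg/m³.

0.00451 kg/m³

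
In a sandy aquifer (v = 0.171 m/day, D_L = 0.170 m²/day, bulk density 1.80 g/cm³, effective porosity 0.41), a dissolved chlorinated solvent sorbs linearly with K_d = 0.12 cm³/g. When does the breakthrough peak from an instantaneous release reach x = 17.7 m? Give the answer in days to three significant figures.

Retardation factor R = 1 + ρ_b·K_d/n = 1 + 1.80 × 0.12/0.41 = 1.527.
Sorption retards both mechanisms: v_R = v/R = 0.1120 m/day, D_R = D/R = 0.1113 m²/day.
Peak time from v_R²t² + 2D_R t − x² = 0: t = (√(D_R² + v_R²x²) − D_R)/v_R².
√(D_R² + v_R²x²) = √(0.1113² + 0.1120² × 17.7²) = 1.986; v_R² = 0.01254.
t = (1.986 − 0.1113)/0.01254 = 149 days.

149 days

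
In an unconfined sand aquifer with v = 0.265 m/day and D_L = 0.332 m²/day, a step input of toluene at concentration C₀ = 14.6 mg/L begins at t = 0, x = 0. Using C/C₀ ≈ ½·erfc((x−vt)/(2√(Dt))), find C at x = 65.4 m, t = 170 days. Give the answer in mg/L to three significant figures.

0.405 mg/L

For a continuous step input, C/C₀ ≈ ½·erfc((x−vt)/(2√(Dt))).
vt = 0.265 × 170 = 45.05 m and 2√(Dt) = 2√(0.332 × 170) = 15.03 m.
Argument (x−vt)/(2√(Dt)) = (65.4 − 45.05)/15.03 = 1.354; ½·erfc(1.354) = 0.02776.
C = 14.6 × 0.02776 = 0.405 mg/L.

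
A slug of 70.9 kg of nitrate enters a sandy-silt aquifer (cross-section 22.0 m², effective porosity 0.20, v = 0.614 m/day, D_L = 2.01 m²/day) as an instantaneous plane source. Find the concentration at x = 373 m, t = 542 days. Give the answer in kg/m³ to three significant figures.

0.0950 kg/m³

For an instantaneous plane source, C(x,t) = M/(n_e·A·√(4πDt)) · exp(−(x−vt)²/(4Dt)), with n_e·A the pore (flow) area.
Plume center vt = 0.614 × 542 = 332.788 m, so the well at 373 m is 40.212 m downgradient of the peak.
√(4πDt) = 117.0 m, giving peak height M/(n_e·A·√(4πDt)) = 70.9/(0.20 × 22.0 × 117.0) = 0.1377 kg/m³.
(x−vt)²/(4Dt) = (40.212)²/(4 × 2.01 × 542) = 0.3711; exp(−0.3711) = 0.6900.
C = 0.1377 × 0.6900 = 0.0950 kg/m³.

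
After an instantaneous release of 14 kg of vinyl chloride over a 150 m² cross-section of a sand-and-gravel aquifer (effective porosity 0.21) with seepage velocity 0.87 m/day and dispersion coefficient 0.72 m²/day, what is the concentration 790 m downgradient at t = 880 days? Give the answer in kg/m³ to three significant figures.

0.00394 kg/m³

For an instantaneous plane source, C(x,t) = M/(n_e·A·√(4πDt)) · exp(−(x−vt)²/(4Dt)), with n_e·A the pore (flow) area.
Plume center vt = 0.87 × 880 = 765.6 m, so the well at 790 m is 24.4 m downgradient of the peak.
√(4πDt) = 89.23 m, giving peak height M/(n_e·A·√(4πDt)) = 14/(0.21 × 150 × 89.23) = 0.004981 kg/m³.
(x−vt)²/(4Dt) = (24.4)²/(4 × 0.72 × 880) = 0.2349; exp(−0.2349) = 0.7906.
C = 0.004981 × 0.7906 = 0.00394 kg/m³.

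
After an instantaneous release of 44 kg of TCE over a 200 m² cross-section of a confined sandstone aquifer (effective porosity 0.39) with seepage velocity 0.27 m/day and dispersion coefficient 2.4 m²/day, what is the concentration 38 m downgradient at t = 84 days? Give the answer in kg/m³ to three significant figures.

For an instantaneous plane source, C(x,t) = M/(n_e·A·√(4πDt)) · exp(−(x−vt)²/(4Dt)), with n_e·A the pore (flow) area.
Plume center vt = 0.27 × 84 = 22.68 m, so the well at 38 m is 15.32 m downgradient of the peak.
√(4πDt) = 50.33 m, giving peak height M/(n_e·A·√(4πDt)) = 44/(0.39 × 200 × 50.33) = 0.01121 kg/m³.
(x−vt)²/(4Dt) = (15.32)²/(4 × 2.4 × 84) = 0.2910; exp(−0.2910) = 0.7475.
C = 0.01121 × 0.7475 = 0.00838 kg/m³.

0.00838 kg/m³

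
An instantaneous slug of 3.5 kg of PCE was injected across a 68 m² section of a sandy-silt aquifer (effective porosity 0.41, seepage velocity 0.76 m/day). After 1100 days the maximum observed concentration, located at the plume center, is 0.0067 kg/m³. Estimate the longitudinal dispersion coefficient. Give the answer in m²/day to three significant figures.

0.0254 m²/day

At the plume center C_max = M/(n_e·A·√(4πDt)), so D = M²/(4πt·(n_e·A·C_max)²).
n_e·A·C_max = 0.41 × 68 × 0.0067 = 0.1868 kg/m.
D = 3.5²/(4π × 1100 × 0.1868²) = 0.0254 m²/day.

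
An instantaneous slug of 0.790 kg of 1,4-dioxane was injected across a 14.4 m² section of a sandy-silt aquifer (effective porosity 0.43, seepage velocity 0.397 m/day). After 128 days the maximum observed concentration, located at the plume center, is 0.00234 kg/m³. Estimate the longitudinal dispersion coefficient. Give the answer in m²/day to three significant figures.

At the plume center C_max = M/(n_e·A·√(4πDt)), so D = M²/(4πt·(n_e·A·C_max)²).
n_e·A·C_max = 0.43 × 14.4 × 0.00234 = 0.01449 kg/m.
D = 0.790²/(4π × 128 × 0.01449²) = 1.85 m²/day.

1.85 m²/day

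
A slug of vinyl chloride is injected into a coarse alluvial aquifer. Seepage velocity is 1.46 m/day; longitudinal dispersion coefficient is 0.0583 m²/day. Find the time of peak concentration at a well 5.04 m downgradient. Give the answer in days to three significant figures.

3.42 days

For the 1D instantaneous-source solution, setting ∂C/∂t = 0 at fixed x gives v²t² + 2Dt − x² = 0, so t = (√(D² + v²x²) − D)/v².
√(D² + v²x²) = √(0.0583² + 1.46² × 5.04²) = 7.359; v² = 2.1316.
t = (7.359 − 0.0583)/2.1316 = 3.42 days (vs. the pure-advection estimate x/v = 3.45 d).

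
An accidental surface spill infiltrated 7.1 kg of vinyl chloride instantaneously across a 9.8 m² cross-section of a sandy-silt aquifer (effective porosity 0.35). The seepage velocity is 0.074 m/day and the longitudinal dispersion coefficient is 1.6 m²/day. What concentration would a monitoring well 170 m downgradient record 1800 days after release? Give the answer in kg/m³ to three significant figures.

0.00967 kg/m³

For an instantaneous plane source, C(x,t) = M/(n_e·A·√(4πDt)) · exp(−(x−vt)²/(4Dt)), with n_e·A the pore (flow) area.
Plume center vt = 0.074 × 1800 = 133.2 m, so the well at 170 m is 36.8 m downgradient of the peak.
√(4πDt) = 190.2 m, giving peak height M/(n_e·A·√(4πDt)) = 7.1/(0.35 × 9.8 × 190.2) = 0.01088 kg/m³.
(x−vt)²/(4Dt) = (36.8)²/(4 × 1.6 × 1800) = 0.1176; exp(−0.1176) = 0.8891.
C = 0.01088 × 0.8891 = 0.00967 kg/m³.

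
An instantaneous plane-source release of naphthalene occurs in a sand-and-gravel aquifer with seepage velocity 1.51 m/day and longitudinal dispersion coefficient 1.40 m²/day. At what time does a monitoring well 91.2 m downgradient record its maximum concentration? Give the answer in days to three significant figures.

59.8 days

For the 1D instantaneous-source solution, setting ∂C/∂t = 0 at fixed x gives v²t² + 2Dt − x² = 0, so t = (√(D² + v²x²) − D)/v².
√(D² + v²x²) = √(1.40² + 1.51² × 91.2²) = 137.7; v² = 2.2801.
t = (137.7 − 1.40)/2.2801 = 59.8 days (vs. the pure-advection estimate x/v = 60.4 d).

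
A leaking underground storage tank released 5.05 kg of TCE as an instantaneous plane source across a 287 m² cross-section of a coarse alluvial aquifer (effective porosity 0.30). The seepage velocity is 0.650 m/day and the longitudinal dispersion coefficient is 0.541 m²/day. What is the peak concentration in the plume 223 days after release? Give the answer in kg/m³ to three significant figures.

0.00151 kg/m³

The peak of an instantaneous 1D plume sits at x = vt; there the Gaussian factor is 1 and C_max = M/(n_e·A·√(4πDt)), where n_e·A is the pore area the mass is dissolved in.
√(4πDt) = √(4π × 0.541 × 223) = 38.94 m, so C_max = 5.05/(0.30 × 287 × 38.94) = 0.00151 kg/m³.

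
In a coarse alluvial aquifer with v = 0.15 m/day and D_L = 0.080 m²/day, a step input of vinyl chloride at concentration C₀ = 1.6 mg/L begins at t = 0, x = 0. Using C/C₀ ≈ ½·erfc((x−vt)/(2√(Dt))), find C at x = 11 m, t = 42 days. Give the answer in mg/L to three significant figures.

For a continuous step input, C/C₀ ≈ ½·erfc((x−vt)/(2√(Dt))).
vt = 0.15 × 42 = 6.3 m and 2√(Dt) = 2√(0.080 × 42) = 3.666 m.
Argument (x−vt)/(2√(Dt)) = (11 − 6.3)/3.666 = 1.282; ½·erfc(1.282) = 0.03491.
C = 1.6 × 0.03491 = 0.0559 mg/L.

0.0559 mg/L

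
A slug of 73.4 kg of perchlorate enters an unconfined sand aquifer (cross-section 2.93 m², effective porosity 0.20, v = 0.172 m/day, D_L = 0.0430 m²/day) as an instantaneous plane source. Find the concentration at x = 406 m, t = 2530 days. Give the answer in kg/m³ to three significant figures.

For an instantaneous plane source, C(x,t) = M/(n_e·A·√(4πDt)) · exp(−(x−vt)²/(4Dt)), with n_e·A the pore (flow) area.
Plume center vt = 0.172 × 2530 = 435.16 m, so the well at 406 m is 29.16 m upgradient of the peak.
√(4πDt) = 36.97 m, giving peak height M/(n_e·A·√(4πDt)) = 73.4/(0.20 × 2.93 × 36.97) = 3.388 kg/m³.
(x−vt)²/(4Dt) = (-29.16)²/(4 × 0.0430 × 2530) = 1.954; exp(−1.954) = 0.1417.
C = 3.388 × 0.1417 = 0.480 kg/m³.

0.480 kg/m³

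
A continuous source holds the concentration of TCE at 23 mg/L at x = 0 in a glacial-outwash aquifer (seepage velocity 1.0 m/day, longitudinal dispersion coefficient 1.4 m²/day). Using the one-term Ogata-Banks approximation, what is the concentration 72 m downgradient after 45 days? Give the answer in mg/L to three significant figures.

0.186 mg/L

For a continuous step input, C/C₀ ≈ ½·erfc((x−vt)/(2√(Dt))).
vt = 1.0 × 45 = 45 m and 2√(Dt) = 2√(1.4 × 45) = 15.87 m.
Argument (x−vt)/(2√(Dt)) = (72 − 45)/15.87 = 1.701; ½·erfc(1.701) = 0.008073.
C = 23 × 0.008073 = 0.186 mg/L.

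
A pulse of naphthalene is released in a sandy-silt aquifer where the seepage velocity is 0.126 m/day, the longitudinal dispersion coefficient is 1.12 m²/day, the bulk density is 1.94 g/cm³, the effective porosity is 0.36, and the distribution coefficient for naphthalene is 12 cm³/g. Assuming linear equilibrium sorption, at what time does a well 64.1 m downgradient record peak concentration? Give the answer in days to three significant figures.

Retardation factor R = 1 + ρ_b·K_d/n = 1 + 1.94 × 12/0.36 = 65.67.
Sorption retards both mechanisms: v_R = v/R = 0.001919 m/day, D_R = D/R = 0.01705 m²/day.
Peak time from v_R²t² + 2D_R t − x² = 0: t = (√(D_R² + v_R²x²) − D_R)/v_R².
√(D_R² + v_R²x²) = √(0.01705² + 0.001919² × 64.1²) = 0.1242; v_R² = 3.683e-06.
t = (0.1242 − 0.01705)/3.683e-06 = 29100 days.

29100 days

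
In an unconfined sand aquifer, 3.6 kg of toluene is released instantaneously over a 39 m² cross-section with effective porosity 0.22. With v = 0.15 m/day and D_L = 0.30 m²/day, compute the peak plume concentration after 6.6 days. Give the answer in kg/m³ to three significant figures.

The peak of an instantaneous 1D plume sits at x = vt; there the Gaussian factor is 1 and C_max = M/(n_e·A·√(4πDt)), where n_e·A is the pore area the mass is dissolved in.
√(4πDt) = √(4π × 0.30 × 6.6) = 4.988 m, so C_max = 3.6/(0.22 × 39 × 4.988) = 0.0841 kg/m³.

0.0841 kg/m³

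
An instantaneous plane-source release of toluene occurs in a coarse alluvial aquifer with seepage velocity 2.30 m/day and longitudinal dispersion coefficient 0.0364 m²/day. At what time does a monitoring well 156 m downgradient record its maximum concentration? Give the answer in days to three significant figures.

For the 1D instantaneous-source solution, setting ∂C/∂t = 0 at fixed x gives v²t² + 2Dt − x² = 0, so t = (√(D² + v²x²) − D)/v².
√(D² + v²x²) = √(0.0364² + 2.30² × 156²) = 358.8; v² = 5.29.
t = (358.8 − 0.0364)/5.29 = 67.8 days (vs. the pure-advection estimate x/v = 67.8 d).

67.8 days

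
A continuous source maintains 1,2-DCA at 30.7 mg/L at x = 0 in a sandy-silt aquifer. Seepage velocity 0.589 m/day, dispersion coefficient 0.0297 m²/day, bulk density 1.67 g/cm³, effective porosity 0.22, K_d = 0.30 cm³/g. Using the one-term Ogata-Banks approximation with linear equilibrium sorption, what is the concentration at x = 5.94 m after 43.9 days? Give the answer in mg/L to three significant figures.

Retardation factor R = 1 + ρ_b·K_d/n = 1 + 1.67 × 0.30/0.22 = 3.277.
Sorption retards both mechanisms: v_R = v/R = 0.1797 m/day, D_R = D/R = 0.009063 m²/day.
v_R·t = 0.1797 × 43.9 = 7.88883 m; 2√(D_R t) = 1.262 m; argument = (5.94 − 7.88883)/1.262 = -1.544.
C = C₀ × ½·erfc(-1.544) = 30.7 × 0.9855 = 30.3 mg/L.

30.3 mg/L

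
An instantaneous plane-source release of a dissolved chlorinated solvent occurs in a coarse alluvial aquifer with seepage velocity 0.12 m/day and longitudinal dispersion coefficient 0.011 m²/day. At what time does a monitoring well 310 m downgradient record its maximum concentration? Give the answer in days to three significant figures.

For the 1D instantaneous-source solution, setting ∂C/∂t = 0 at fixed x gives v²t² + 2Dt − x² = 0, so t = (√(D² + v²x²) − D)/v².
√(D² + v²x²) = √(0.011² + 0.12² × 310²) = 37.20; v² = 0.0144.
t = (37.20 − 0.011)/0.0144 = 2580 days (vs. the pure-advection estimate x/v = 2580 d).

2580 days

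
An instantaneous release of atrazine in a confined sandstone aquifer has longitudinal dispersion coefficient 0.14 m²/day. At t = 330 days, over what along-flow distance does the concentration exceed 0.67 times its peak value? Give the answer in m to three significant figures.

17.2 m

The plume is Gaussian with σ = √(2Dt) = √(2 × 0.14 × 330) = 9.612 m.
C/C_peak = exp(−Δx²/(2σ²)) = 0.67 ⇒ Δx = σ·√(−2 ln 0.67) = 9.612 × 0.8950 = 8.603 m.
Width = 2Δx = 17.2 m.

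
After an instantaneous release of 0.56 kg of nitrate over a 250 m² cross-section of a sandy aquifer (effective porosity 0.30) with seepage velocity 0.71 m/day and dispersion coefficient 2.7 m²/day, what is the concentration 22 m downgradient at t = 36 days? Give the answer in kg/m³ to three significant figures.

0.000207 kg/m³

For an instantaneous plane source, C(x,t) = M/(n_e·A·√(4πDt)) · exp(−(x−vt)²/(4Dt)), with n_e·A the pore (flow) area.
Plume center vt = 0.71 × 36 = 25.56 m, so the well at 22 m is 3.56 m upgradient of the peak.
√(4πDt) = 34.95 m, giving peak height M/(n_e·A·√(4πDt)) = 0.56/(0.30 × 250 × 34.95) = 0.0002136 kg/m³.
(x−vt)²/(4Dt) = (-3.56)²/(4 × 2.7 × 36) = 0.03260; exp(−0.03260) = 0.9679.
C = 0.0002136 × 0.9679 = 0.000207 kg/m³.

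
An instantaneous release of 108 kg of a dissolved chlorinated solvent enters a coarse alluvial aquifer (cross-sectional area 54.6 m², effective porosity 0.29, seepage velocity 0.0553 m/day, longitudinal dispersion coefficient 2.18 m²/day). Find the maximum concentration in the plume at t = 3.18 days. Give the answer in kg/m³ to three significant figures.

The peak of an instantaneous 1D plume sits at x = vt; there the Gaussian factor is 1 and C_max = M/(n_e·A·√(4πDt)), where n_e·A is the pore area the mass is dissolved in.
√(4πDt) = √(4π × 2.18 × 3.18) = 9.334 m, so C_max = 108/(0.29 × 54.6 × 9.334) = 0.731 kg/m³.

0.731 kg/m³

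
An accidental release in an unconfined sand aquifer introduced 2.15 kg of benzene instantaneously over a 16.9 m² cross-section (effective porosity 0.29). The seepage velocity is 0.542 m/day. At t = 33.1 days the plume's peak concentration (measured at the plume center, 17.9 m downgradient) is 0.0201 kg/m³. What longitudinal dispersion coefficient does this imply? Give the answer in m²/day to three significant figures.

At the plume center C_max = M/(n_e·A·√(4πDt)), so D = M²/(4πt·(n_e·A·C_max)²).
n_e·A·C_max = 0.29 × 16.9 × 0.0201 = 0.09851 kg/m.
D = 2.15²/(4π × 33.1 × 0.09851²) = 1.15 m²/day.

1.15 m²/day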